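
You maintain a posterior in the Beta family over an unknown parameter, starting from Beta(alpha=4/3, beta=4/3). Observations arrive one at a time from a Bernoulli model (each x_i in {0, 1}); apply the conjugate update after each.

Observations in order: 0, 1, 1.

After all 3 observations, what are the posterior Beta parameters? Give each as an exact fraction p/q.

obs 1: x=0 → posterior Beta(4/3, 7/3)
obs 2: x=1 → posterior Beta(7/3, 7/3)
obs 3: x=1 → posterior Beta(10/3, 7/3)

alpha=10/3, beta=7/3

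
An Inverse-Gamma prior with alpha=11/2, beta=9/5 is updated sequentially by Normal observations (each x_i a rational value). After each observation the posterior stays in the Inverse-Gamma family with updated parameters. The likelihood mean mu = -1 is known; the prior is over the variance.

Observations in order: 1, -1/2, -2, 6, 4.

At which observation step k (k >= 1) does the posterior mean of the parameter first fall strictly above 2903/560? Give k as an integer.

k = 5

obs 1: x=1 → posterior Inverse-Gamma(6, 19/5)
obs 2: x=-1/2 → posterior Inverse-Gamma(13/2, 157/40)
obs 3: x=-2 → posterior Inverse-Gamma(7, 177/40)
obs 4: x=6 → posterior Inverse-Gamma(15/2, 1157/40)
obs 5: x=4 → posterior Inverse-Gamma(8, 1657/40)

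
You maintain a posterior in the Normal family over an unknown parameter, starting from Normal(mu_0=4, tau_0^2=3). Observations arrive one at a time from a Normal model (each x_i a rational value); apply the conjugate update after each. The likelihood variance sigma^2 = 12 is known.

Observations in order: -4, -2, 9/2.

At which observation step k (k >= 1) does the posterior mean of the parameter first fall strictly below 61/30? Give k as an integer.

k = 2

obs 1: x=-4 → posterior Normal(12/5, 12/5)
obs 2: x=-2 → posterior Normal(5/3, 2)
obs 3: x=9/2 → posterior Normal(29/14, 12/7)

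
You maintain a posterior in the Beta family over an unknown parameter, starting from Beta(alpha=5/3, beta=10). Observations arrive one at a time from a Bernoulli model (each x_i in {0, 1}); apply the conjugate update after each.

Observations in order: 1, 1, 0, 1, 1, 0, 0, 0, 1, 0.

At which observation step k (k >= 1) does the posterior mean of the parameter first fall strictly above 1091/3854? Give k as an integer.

k = 4

obs 1: x=1 → posterior Beta(8/3, 10)
obs 2: x=1 → posterior Beta(11/3, 10)
obs 3: x=0 → posterior Beta(11/3, 11)
obs 4: x=1 → posterior Beta(14/3, 11)
obs 5: x=1 → posterior Beta(17/3, 11)
obs 6: x=0 → posterior Beta(17/3, 12)
obs 7: x=0 → posterior Beta(17/3, 13)
obs 8: x=0 → posterior Beta(17/3, 14)
obs 9: x=1 → posterior Beta(20/3, 14)
obs 10: x=0 → posterior Beta(20/3, 15)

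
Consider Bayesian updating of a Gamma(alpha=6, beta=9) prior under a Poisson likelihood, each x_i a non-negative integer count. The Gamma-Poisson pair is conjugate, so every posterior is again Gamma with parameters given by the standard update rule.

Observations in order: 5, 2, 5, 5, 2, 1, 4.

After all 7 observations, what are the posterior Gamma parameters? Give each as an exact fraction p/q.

obs 1: x=5 → posterior Gamma(11, 10)
obs 2: x=2 → posterior Gamma(13, 11)
obs 3: x=5 → posterior Gamma(18, 12)
obs 4: x=5 → posterior Gamma(23, 13)
obs 5: x=2 → posterior Gamma(25, 14)
obs 6: x=1 → posterior Gamma(26, 15)
obs 7: x=4 → posterior Gamma(30, 16)

alpha=30, beta=16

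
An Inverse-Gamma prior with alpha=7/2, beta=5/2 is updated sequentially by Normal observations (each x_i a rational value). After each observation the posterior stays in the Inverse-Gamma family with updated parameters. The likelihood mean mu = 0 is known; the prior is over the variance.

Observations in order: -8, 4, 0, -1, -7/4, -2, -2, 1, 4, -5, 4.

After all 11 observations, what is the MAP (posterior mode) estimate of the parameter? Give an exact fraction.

obs 1: x=-8 → posterior Inverse-Gamma(4, 69/2)
obs 2: x=4 → posterior Inverse-Gamma(9/2, 85/2)
obs 3: x=0 → posterior Inverse-Gamma(5, 85/2)
obs 4: x=-1 → posterior Inverse-Gamma(11/2, 43)
obs 5: x=-7/4 → posterior Inverse-Gamma(6, 1425/32)
obs 6: x=-2 → posterior Inverse-Gamma(13/2, 1489/32)
obs 7: x=-2 → posterior Inverse-Gamma(7, 1553/32)
obs 8: x=1 → posterior Inverse-Gamma(15/2, 1569/32)
obs 9: x=4 → posterior Inverse-Gamma(8, 1825/32)
obs 10: x=-5 → posterior Inverse-Gamma(17/2, 2225/32)
obs 11: x=4 → posterior Inverse-Gamma(9, 2481/32)

2481/320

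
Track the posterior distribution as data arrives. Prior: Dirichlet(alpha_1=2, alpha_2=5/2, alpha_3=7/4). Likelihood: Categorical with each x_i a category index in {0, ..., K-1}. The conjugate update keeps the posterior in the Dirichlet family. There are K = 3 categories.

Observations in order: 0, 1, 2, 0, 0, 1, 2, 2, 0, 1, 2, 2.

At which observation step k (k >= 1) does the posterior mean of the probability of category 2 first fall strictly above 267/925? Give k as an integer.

k = 3

obs 1: x=0 → posterior Dirichlet(3, 5/2, 7/4)
obs 2: x=1 → posterior Dirichlet(3, 7/2, 7/4)
obs 3: x=2 → posterior Dirichlet(3, 7/2, 11/4)
obs 4: x=0 → posterior Dirichlet(4, 7/2, 11/4)
obs 5: x=0 → posterior Dirichlet(5, 7/2, 11/4)
obs 6: x=1 → posterior Dirichlet(5, 9/2, 11/4)
obs 7: x=2 → posterior Dirichlet(5, 9/2, 15/4)
obs 8: x=2 → posterior Dirichlet(5, 9/2, 19/4)
obs 9: x=0 → posterior Dirichlet(6, 9/2, 19/4)
obs 10: x=1 → posterior Dirichlet(6, 11/2, 19/4)
obs 11: x=2 → posterior Dirichlet(6, 11/2, 23/4)
obs 12: x=2 → posterior Dirichlet(6, 11/2, 27/4)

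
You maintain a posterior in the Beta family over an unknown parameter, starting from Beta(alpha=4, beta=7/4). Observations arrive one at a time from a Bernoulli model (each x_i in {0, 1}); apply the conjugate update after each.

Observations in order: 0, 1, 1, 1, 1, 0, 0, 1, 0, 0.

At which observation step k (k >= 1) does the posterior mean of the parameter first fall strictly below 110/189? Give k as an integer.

obs 1: x=0 → posterior Beta(4, 11/4)
obs 2: x=1 → posterior Beta(5, 11/4)
obs 3: x=1 → posterior Beta(6, 11/4)
obs 4: x=1 → posterior Beta(7, 11/4)
obs 5: x=1 → posterior Beta(8, 11/4)
obs 6: x=0 → posterior Beta(8, 15/4)
obs 7: x=0 → posterior Beta(8, 19/4)
obs 8: x=1 → posterior Beta(9, 19/4)
obs 9: x=0 → posterior Beta(9, 23/4)
obs 10: x=0 → posterior Beta(9, 27/4)

k = 10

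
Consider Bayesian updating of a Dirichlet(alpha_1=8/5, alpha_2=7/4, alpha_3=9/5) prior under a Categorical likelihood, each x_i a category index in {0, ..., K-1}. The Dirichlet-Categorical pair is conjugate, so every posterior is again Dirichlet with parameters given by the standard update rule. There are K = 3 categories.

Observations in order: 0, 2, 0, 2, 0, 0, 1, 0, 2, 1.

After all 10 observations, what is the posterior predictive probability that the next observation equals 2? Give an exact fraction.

32/101

obs 1: x=0 → posterior Dirichlet(13/5, 7/4, 9/5)
obs 2: x=2 → posterior Dirichlet(13/5, 7/4, 14/5)
obs 3: x=0 → posterior Dirichlet(18/5, 7/4, 14/5)
obs 4: x=2 → posterior Dirichlet(18/5, 7/4, 19/5)
obs 5: x=0 → posterior Dirichlet(23/5, 7/4, 19/5)
obs 6: x=0 → posterior Dirichlet(28/5, 7/4, 19/5)
obs 7: x=1 → posterior Dirichlet(28/5, 11/4, 19/5)
obs 8: x=0 → posterior Dirichlet(33/5, 11/4, 19/5)
obs 9: x=2 → posterior Dirichlet(33/5, 11/4, 24/5)
obs 10: x=1 → posterior Dirichlet(33/5, 15/4, 24/5)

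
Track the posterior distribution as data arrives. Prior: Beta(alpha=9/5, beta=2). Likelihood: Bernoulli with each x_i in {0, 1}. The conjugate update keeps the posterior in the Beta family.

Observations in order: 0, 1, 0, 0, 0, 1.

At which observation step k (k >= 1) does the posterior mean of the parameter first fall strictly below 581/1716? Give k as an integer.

k = 5

obs 1: x=0 → posterior Beta(9/5, 3)
obs 2: x=1 → posterior Beta(14/5, 3)
obs 3: x=0 → posterior Beta(14/5, 4)
obs 4: x=0 → posterior Beta(14/5, 5)
obs 5: x=0 → posterior Beta(14/5, 6)
obs 6: x=1 → posterior Beta(19/5, 6)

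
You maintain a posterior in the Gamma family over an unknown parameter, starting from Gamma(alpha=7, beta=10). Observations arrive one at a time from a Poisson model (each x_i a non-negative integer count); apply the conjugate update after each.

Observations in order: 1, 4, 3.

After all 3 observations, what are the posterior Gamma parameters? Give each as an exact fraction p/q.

alpha=15, beta=13

obs 1: x=1 → posterior Gamma(8, 11)
obs 2: x=4 → posterior Gamma(12, 12)
obs 3: x=3 → posterior Gamma(15, 13)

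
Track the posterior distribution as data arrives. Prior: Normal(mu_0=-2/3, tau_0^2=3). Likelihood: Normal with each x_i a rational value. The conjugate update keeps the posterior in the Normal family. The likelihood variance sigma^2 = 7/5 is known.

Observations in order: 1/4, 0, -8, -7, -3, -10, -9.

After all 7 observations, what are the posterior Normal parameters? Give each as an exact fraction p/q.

mu_0=-953/192, tau_0^2=3/16

obs 1: x=1/4 → posterior Normal(-1/24, 21/22)
obs 2: x=0 → posterior Normal(-11/444, 21/37)
obs 3: x=-8 → posterior Normal(-1451/624, 21/52)
obs 4: x=-7 → posterior Normal(-2711/804, 21/67)
obs 5: x=-3 → posterior Normal(-3251/984, 21/82)
obs 6: x=-10 → posterior Normal(-5051/1164, 21/97)
obs 7: x=-9 → posterior Normal(-953/192, 3/16)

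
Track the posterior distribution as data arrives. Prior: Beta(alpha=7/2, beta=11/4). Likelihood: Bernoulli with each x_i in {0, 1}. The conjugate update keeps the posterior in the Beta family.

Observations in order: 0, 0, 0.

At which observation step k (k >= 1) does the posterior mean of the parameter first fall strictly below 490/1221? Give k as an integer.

k = 3

obs 1: x=0 → posterior Beta(7/2, 15/4)
obs 2: x=0 → posterior Beta(7/2, 19/4)
obs 3: x=0 → posterior Beta(7/2, 23/4)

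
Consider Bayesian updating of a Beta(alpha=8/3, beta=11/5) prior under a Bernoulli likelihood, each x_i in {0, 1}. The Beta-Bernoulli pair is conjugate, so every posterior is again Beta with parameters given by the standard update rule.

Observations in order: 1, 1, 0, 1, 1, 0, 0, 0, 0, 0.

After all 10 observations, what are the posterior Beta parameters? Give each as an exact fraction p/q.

alpha=20/3, beta=41/5

obs 1: x=1 → posterior Beta(11/3, 11/5)
obs 2: x=1 → posterior Beta(14/3, 11/5)
obs 3: x=0 → posterior Beta(14/3, 16/5)
obs 4: x=1 → posterior Beta(17/3, 16/5)
obs 5: x=1 → posterior Beta(20/3, 16/5)
obs 6: x=0 → posterior Beta(20/3, 21/5)
obs 7: x=0 → posterior Beta(20/3, 26/5)
obs 8: x=0 → posterior Beta(20/3, 31/5)
obs 9: x=0 → posterior Beta(20/3, 36/5)
obs 10: x=0 → posterior Beta(20/3, 41/5)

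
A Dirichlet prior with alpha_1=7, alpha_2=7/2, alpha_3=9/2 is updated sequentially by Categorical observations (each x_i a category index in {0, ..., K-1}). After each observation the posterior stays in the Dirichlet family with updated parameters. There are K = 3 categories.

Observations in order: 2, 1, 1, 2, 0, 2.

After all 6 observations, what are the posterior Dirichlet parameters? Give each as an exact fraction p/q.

obs 1: x=2 → posterior Dirichlet(7, 7/2, 11/2)
obs 2: x=1 → posterior Dirichlet(7, 9/2, 11/2)
obs 3: x=1 → posterior Dirichlet(7, 11/2, 11/2)
obs 4: x=2 → posterior Dirichlet(7, 11/2, 13/2)
obs 5: x=0 → posterior Dirichlet(8, 11/2, 13/2)
obs 6: x=2 → posterior Dirichlet(8, 11/2, 15/2)

alpha_1=8, alpha_2=11/2, alpha_3=15/2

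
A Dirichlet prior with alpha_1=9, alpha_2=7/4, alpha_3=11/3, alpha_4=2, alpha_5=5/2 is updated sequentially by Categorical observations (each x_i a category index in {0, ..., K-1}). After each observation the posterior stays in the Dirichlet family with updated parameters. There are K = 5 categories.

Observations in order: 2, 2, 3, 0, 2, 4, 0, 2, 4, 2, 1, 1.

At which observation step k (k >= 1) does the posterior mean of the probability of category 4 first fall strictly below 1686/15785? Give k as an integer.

obs 1: x=2 → posterior Dirichlet(9, 7/4, 14/3, 2, 5/2)
obs 2: x=2 → posterior Dirichlet(9, 7/4, 17/3, 2, 5/2)
obs 3: x=3 → posterior Dirichlet(9, 7/4, 17/3, 3, 5/2)
obs 4: x=0 → posterior Dirichlet(10, 7/4, 17/3, 3, 5/2)
obs 5: x=2 → posterior Dirichlet(10, 7/4, 20/3, 3, 5/2)
obs 6: x=4 → posterior Dirichlet(10, 7/4, 20/3, 3, 7/2)
obs 7: x=0 → posterior Dirichlet(11, 7/4, 20/3, 3, 7/2)
obs 8: x=2 → posterior Dirichlet(11, 7/4, 23/3, 3, 7/2)
obs 9: x=4 → posterior Dirichlet(11, 7/4, 23/3, 3, 9/2)
obs 10: x=2 → posterior Dirichlet(11, 7/4, 26/3, 3, 9/2)
obs 11: x=1 → posterior Dirichlet(11, 11/4, 26/3, 3, 9/2)
obs 12: x=1 → posterior Dirichlet(11, 15/4, 26/3, 3, 9/2)

k = 5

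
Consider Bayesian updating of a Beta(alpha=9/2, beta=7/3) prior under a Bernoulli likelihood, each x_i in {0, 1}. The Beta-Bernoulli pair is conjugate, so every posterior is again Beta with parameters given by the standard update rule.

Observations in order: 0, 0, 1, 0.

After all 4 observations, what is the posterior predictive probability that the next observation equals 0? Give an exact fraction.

obs 1: x=0 → posterior Beta(9/2, 10/3)
obs 2: x=0 → posterior Beta(9/2, 13/3)
obs 3: x=1 → posterior Beta(11/2, 13/3)
obs 4: x=0 → posterior Beta(11/2, 16/3)

32/65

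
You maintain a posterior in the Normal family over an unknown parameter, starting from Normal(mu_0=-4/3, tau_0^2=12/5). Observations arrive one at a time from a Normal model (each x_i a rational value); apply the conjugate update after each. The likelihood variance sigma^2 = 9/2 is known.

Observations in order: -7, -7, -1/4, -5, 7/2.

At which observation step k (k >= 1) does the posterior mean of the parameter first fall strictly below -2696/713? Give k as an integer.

obs 1: x=-7 → posterior Normal(-76/23, 36/23)
obs 2: x=-7 → posterior Normal(-132/31, 36/31)
obs 3: x=-1/4 → posterior Normal(-134/39, 12/13)
obs 4: x=-5 → posterior Normal(-174/47, 36/47)
obs 5: x=7/2 → posterior Normal(-146/55, 36/55)

k = 2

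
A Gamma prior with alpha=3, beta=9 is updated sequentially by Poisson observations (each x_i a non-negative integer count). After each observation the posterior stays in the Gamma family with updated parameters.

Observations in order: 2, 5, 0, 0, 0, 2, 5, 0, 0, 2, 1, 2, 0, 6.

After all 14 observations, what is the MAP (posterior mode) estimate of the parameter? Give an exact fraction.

obs 1: x=2 → posterior Gamma(5, 10)
obs 2: x=5 → posterior Gamma(10, 11)
obs 3: x=0 → posterior Gamma(10, 12)
obs 4: x=0 → posterior Gamma(10, 13)
obs 5: x=0 → posterior Gamma(10, 14)
obs 6: x=2 → posterior Gamma(12, 15)
obs 7: x=5 → posterior Gamma(17, 16)
obs 8: x=0 → posterior Gamma(17, 17)
obs 9: x=0 → posterior Gamma(17, 18)
obs 10: x=2 → posterior Gamma(19, 19)
obs 11: x=1 → posterior Gamma(20, 20)
obs 12: x=2 → posterior Gamma(22, 21)
obs 13: x=0 → posterior Gamma(22, 22)
obs 14: x=6 → posterior Gamma(28, 23)

27/23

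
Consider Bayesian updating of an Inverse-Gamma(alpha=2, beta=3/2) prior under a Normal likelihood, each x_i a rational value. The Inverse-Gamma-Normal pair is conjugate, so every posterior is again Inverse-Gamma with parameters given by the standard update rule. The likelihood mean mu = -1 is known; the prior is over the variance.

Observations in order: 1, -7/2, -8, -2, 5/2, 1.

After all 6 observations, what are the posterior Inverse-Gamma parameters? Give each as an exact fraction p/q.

obs 1: x=1 → posterior Inverse-Gamma(5/2, 7/2)
obs 2: x=-7/2 → posterior Inverse-Gamma(3, 53/8)
obs 3: x=-8 → posterior Inverse-Gamma(7/2, 249/8)
obs 4: x=-2 → posterior Inverse-Gamma(4, 253/8)
obs 5: x=5/2 → posterior Inverse-Gamma(9/2, 151/4)
obs 6: x=1 → posterior Inverse-Gamma(5, 159/4)

alpha=5, beta=159/4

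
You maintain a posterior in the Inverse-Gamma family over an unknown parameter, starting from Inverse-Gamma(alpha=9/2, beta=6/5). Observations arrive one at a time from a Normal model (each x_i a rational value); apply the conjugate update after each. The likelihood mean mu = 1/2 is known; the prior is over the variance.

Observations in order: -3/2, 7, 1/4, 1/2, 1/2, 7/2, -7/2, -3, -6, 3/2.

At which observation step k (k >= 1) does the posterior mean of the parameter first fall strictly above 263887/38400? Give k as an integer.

k = 9

obs 1: x=-3/2 → posterior Inverse-Gamma(5, 16/5)
obs 2: x=7 → posterior Inverse-Gamma(11/2, 973/40)
obs 3: x=1/4 → posterior Inverse-Gamma(6, 3897/160)
obs 4: x=1/2 → posterior Inverse-Gamma(13/2, 3897/160)
obs 5: x=1/2 → posterior Inverse-Gamma(7, 3897/160)
obs 6: x=7/2 → posterior Inverse-Gamma(15/2, 4617/160)
obs 7: x=-7/2 → posterior Inverse-Gamma(8, 5897/160)
obs 8: x=-3 → posterior Inverse-Gamma(17/2, 6877/160)
obs 9: x=-6 → posterior Inverse-Gamma(9, 10257/160)
obs 10: x=3/2 → posterior Inverse-Gamma(19/2, 10337/160)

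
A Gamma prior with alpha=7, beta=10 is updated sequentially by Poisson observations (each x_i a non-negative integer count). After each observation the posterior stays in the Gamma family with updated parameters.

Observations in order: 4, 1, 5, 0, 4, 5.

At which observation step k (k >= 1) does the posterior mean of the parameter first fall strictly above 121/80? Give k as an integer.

k = 6

obs 1: x=4 → posterior Gamma(11, 11)
obs 2: x=1 → posterior Gamma(12, 12)
obs 3: x=5 → posterior Gamma(17, 13)
obs 4: x=0 → posterior Gamma(17, 14)
obs 5: x=4 → posterior Gamma(21, 15)
obs 6: x=5 → posterior Gamma(26, 16)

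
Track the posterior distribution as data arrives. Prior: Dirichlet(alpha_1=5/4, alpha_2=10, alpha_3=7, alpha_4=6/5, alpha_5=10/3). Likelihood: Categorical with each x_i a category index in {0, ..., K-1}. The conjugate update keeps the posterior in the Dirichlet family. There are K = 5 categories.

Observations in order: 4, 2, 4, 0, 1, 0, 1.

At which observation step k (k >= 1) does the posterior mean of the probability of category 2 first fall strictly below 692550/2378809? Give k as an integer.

k = 5

obs 1: x=4 → posterior Dirichlet(5/4, 10, 7, 6/5, 13/3)
obs 2: x=2 → posterior Dirichlet(5/4, 10, 8, 6/5, 13/3)
obs 3: x=4 → posterior Dirichlet(5/4, 10, 8, 6/5, 16/3)
obs 4: x=0 → posterior Dirichlet(9/4, 10, 8, 6/5, 16/3)
obs 5: x=1 → posterior Dirichlet(9/4, 11, 8, 6/5, 16/3)
obs 6: x=0 → posterior Dirichlet(13/4, 11, 8, 6/5, 16/3)
obs 7: x=1 → posterior Dirichlet(13/4, 12, 8, 6/5, 16/3)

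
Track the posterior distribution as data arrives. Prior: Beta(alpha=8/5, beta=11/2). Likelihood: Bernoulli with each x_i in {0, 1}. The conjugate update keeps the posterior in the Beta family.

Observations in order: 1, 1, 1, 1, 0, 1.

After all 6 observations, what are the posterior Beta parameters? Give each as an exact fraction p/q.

alpha=33/5, beta=13/2

obs 1: x=1 → posterior Beta(13/5, 11/2)
obs 2: x=1 → posterior Beta(18/5, 11/2)
obs 3: x=1 → posterior Beta(23/5, 11/2)
obs 4: x=1 → posterior Beta(28/5, 11/2)
obs 5: x=0 → posterior Beta(28/5, 13/2)
obs 6: x=1 → posterior Beta(33/5, 13/2)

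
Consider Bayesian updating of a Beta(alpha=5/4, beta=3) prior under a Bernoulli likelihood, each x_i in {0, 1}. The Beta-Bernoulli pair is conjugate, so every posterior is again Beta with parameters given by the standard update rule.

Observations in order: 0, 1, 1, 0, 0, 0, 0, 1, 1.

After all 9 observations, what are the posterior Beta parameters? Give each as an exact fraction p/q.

alpha=21/4, beta=8

obs 1: x=0 → posterior Beta(5/4, 4)
obs 2: x=1 → posterior Beta(9/4, 4)
obs 3: x=1 → posterior Beta(13/4, 4)
obs 4: x=0 → posterior Beta(13/4, 5)
obs 5: x=0 → posterior Beta(13/4, 6)
obs 6: x=0 → posterior Beta(13/4, 7)
obs 7: x=0 → posterior Beta(13/4, 8)
obs 8: x=1 → posterior Beta(17/4, 8)
obs 9: x=1 → posterior Beta(21/4, 8)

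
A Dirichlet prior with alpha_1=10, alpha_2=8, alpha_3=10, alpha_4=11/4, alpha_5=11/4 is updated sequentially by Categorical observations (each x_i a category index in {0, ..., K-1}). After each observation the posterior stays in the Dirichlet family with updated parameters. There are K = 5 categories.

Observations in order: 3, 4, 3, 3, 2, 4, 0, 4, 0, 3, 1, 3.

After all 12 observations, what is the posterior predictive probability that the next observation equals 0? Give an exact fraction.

obs 1: x=3 → posterior Dirichlet(10, 8, 10, 15/4, 11/4)
obs 2: x=4 → posterior Dirichlet(10, 8, 10, 15/4, 15/4)
obs 3: x=3 → posterior Dirichlet(10, 8, 10, 19/4, 15/4)
obs 4: x=3 → posterior Dirichlet(10, 8, 10, 23/4, 15/4)
obs 5: x=2 → posterior Dirichlet(10, 8, 11, 23/4, 15/4)
obs 6: x=4 → posterior Dirichlet(10, 8, 11, 23/4, 19/4)
obs 7: x=0 → posterior Dirichlet(11, 8, 11, 23/4, 19/4)
obs 8: x=4 → posterior Dirichlet(11, 8, 11, 23/4, 23/4)
obs 9: x=0 → posterior Dirichlet(12, 8, 11, 23/4, 23/4)
obs 10: x=3 → posterior Dirichlet(12, 8, 11, 27/4, 23/4)
obs 11: x=1 → posterior Dirichlet(12, 9, 11, 27/4, 23/4)
obs 12: x=3 → posterior Dirichlet(12, 9, 11, 31/4, 23/4)

24/91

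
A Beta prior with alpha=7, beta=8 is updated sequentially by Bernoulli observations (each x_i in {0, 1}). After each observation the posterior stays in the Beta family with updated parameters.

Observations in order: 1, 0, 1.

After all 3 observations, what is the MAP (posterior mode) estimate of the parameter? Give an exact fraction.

obs 1: x=1 → posterior Beta(8, 8)
obs 2: x=0 → posterior Beta(8, 9)
obs 3: x=1 → posterior Beta(9, 9)

1/2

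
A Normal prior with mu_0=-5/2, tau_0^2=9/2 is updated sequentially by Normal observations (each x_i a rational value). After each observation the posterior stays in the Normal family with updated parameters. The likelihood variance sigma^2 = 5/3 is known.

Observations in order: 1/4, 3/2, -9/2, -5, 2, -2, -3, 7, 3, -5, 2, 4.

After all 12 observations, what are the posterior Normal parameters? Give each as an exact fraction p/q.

mu_0=-73/1336, tau_0^2=45/334

obs 1: x=1/4 → posterior Normal(-73/148, 45/37)
obs 2: x=3/2 → posterior Normal(89/256, 45/64)
obs 3: x=-9/2 → posterior Normal(-397/364, 45/91)
obs 4: x=-5 → posterior Normal(-937/472, 45/118)
obs 5: x=2 → posterior Normal(-721/580, 9/29)
obs 6: x=-2 → posterior Normal(-937/688, 45/172)
obs 7: x=-3 → posterior Normal(-1261/796, 45/199)
obs 8: x=7 → posterior Normal(-505/904, 45/226)
obs 9: x=3 → posterior Normal(-181/1012, 45/253)
obs 10: x=-5 → posterior Normal(-103/160, 9/56)
obs 11: x=2 → posterior Normal(-505/1228, 45/307)
obs 12: x=4 → posterior Normal(-73/1336, 45/334)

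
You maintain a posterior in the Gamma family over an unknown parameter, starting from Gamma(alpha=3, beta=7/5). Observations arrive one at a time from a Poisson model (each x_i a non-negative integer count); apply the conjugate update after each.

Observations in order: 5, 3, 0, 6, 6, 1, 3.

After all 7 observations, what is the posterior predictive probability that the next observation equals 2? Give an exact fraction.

obs 1: x=5 → posterior Gamma(8, 12/5)
obs 2: x=3 → posterior Gamma(11, 17/5)
obs 3: x=0 → posterior Gamma(11, 22/5)
obs 4: x=6 → posterior Gamma(17, 27/5)
obs 5: x=6 → posterior Gamma(23, 32/5)
obs 6: x=1 → posterior Gamma(24, 37/5)
obs 7: x=3 → posterior Gamma(27, 42/5)

635568916579437644260168273912860793617619353600/3096263264537031876137686856267255616967297523567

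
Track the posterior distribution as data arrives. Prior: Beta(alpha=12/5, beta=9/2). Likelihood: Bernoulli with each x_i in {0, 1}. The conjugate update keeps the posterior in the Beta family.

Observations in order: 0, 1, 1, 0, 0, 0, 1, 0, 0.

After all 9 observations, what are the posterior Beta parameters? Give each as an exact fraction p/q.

obs 1: x=0 → posterior Beta(12/5, 11/2)
obs 2: x=1 → posterior Beta(17/5, 11/2)
obs 3: x=1 → posterior Beta(22/5, 11/2)
obs 4: x=0 → posterior Beta(22/5, 13/2)
obs 5: x=0 → posterior Beta(22/5, 15/2)
obs 6: x=0 → posterior Beta(22/5, 17/2)
obs 7: x=1 → posterior Beta(27/5, 17/2)
obs 8: x=0 → posterior Beta(27/5, 19/2)
obs 9: x=0 → posterior Beta(27/5, 21/2)

alpha=27/5, beta=21/2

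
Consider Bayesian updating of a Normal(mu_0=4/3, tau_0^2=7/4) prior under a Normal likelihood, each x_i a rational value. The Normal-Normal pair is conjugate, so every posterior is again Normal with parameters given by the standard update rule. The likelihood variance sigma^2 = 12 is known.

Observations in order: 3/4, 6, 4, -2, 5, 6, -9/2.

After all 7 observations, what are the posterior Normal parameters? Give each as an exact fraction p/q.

obs 1: x=3/4 → posterior Normal(277/220, 84/55)
obs 2: x=6 → posterior Normal(445/248, 42/31)
obs 3: x=4 → posterior Normal(557/276, 28/23)
obs 4: x=-2 → posterior Normal(501/304, 21/19)
obs 5: x=5 → posterior Normal(641/332, 84/83)
obs 6: x=6 → posterior Normal(809/360, 14/15)
obs 7: x=-9/2 → posterior Normal(683/388, 84/97)

mu_0=683/388, tau_0^2=84/97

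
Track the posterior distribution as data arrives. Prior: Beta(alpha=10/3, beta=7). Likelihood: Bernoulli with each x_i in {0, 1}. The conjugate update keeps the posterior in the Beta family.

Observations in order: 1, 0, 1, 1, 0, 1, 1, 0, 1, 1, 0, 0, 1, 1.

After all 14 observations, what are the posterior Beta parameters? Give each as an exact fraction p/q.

obs 1: x=1 → posterior Beta(13/3, 7)
obs 2: x=0 → posterior Beta(13/3, 8)
obs 3: x=1 → posterior Beta(16/3, 8)
obs 4: x=1 → posterior Beta(19/3, 8)
obs 5: x=0 → posterior Beta(19/3, 9)
obs 6: x=1 → posterior Beta(22/3, 9)
obs 7: x=1 → posterior Beta(25/3, 9)
obs 8: x=0 → posterior Beta(25/3, 10)
obs 9: x=1 → posterior Beta(28/3, 10)
obs 10: x=1 → posterior Beta(31/3, 10)
obs 11: x=0 → posterior Beta(31/3, 11)
obs 12: x=0 → posterior Beta(31/3, 12)
obs 13: x=1 → posterior Beta(34/3, 12)
obs 14: x=1 → posterior Beta(37/3, 12)

alpha=37/3, beta=12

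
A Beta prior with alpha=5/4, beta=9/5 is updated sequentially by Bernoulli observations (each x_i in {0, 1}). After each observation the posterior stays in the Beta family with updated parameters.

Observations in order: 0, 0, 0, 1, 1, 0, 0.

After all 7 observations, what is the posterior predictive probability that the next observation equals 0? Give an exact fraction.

136/201

obs 1: x=0 → posterior Beta(5/4, 14/5)
obs 2: x=0 → posterior Beta(5/4, 19/5)
obs 3: x=0 → posterior Beta(5/4, 24/5)
obs 4: x=1 → posterior Beta(9/4, 24/5)
obs 5: x=1 → posterior Beta(13/4, 24/5)
obs 6: x=0 → posterior Beta(13/4, 29/5)
obs 7: x=0 → posterior Beta(13/4, 34/5)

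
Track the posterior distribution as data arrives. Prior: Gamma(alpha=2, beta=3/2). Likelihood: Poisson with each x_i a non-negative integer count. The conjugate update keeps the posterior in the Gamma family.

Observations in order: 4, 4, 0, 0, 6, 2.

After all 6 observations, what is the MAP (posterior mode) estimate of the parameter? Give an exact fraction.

obs 1: x=4 → posterior Gamma(6, 5/2)
obs 2: x=4 → posterior Gamma(10, 7/2)
obs 3: x=0 → posterior Gamma(10, 9/2)
obs 4: x=0 → posterior Gamma(10, 11/2)
obs 5: x=6 → posterior Gamma(16, 13/2)
obs 6: x=2 → posterior Gamma(18, 15/2)

34/15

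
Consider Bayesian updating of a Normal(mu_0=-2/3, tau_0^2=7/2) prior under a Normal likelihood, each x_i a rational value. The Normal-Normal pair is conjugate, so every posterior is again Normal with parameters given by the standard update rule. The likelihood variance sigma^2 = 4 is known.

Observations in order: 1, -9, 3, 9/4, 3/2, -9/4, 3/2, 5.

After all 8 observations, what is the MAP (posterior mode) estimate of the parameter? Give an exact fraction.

47/192

obs 1: x=1 → posterior Normal(1/9, 28/15)
obs 2: x=-9 → posterior Normal(-92/33, 14/11)
obs 3: x=3 → posterior Normal(-121/87, 28/29)
obs 4: x=9/4 → posterior Normal(-295/432, 7/9)
obs 5: x=3/2 → posterior Normal(-169/516, 28/43)
obs 6: x=-9/4 → posterior Normal(-179/300, 14/25)
obs 7: x=3/2 → posterior Normal(-58/171, 28/57)
obs 8: x=5 → posterior Normal(47/192, 7/16)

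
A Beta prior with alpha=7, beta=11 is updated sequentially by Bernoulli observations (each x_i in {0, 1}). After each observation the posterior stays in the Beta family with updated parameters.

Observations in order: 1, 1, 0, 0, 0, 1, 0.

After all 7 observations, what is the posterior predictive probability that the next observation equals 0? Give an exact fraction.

obs 1: x=1 → posterior Beta(8, 11)
obs 2: x=1 → posterior Beta(9, 11)
obs 3: x=0 → posterior Beta(9, 12)
obs 4: x=0 → posterior Beta(9, 13)
obs 5: x=0 → posterior Beta(9, 14)
obs 6: x=1 → posterior Beta(10, 14)
obs 7: x=0 → posterior Beta(10, 15)

3/5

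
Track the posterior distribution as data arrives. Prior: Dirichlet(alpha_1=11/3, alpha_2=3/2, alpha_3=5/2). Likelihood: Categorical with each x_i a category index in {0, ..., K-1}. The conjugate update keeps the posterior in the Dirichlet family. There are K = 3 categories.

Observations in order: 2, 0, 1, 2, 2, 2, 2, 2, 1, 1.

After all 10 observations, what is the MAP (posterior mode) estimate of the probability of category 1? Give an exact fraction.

21/88

obs 1: x=2 → posterior Dirichlet(11/3, 3/2, 7/2)
obs 2: x=0 → posterior Dirichlet(14/3, 3/2, 7/2)
obs 3: x=1 → posterior Dirichlet(14/3, 5/2, 7/2)
obs 4: x=2 → posterior Dirichlet(14/3, 5/2, 9/2)
obs 5: x=2 → posterior Dirichlet(14/3, 5/2, 11/2)
obs 6: x=2 → posterior Dirichlet(14/3, 5/2, 13/2)
obs 7: x=2 → posterior Dirichlet(14/3, 5/2, 15/2)
obs 8: x=2 → posterior Dirichlet(14/3, 5/2, 17/2)
obs 9: x=1 → posterior Dirichlet(14/3, 7/2, 17/2)
obs 10: x=1 → posterior Dirichlet(14/3, 9/2, 17/2)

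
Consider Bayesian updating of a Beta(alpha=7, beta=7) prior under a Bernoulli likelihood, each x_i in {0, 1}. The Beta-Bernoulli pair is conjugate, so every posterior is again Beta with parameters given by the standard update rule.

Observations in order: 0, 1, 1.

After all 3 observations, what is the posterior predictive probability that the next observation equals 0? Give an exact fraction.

obs 1: x=0 → posterior Beta(7, 8)
obs 2: x=1 → posterior Beta(8, 8)
obs 3: x=1 → posterior Beta(9, 8)

8/17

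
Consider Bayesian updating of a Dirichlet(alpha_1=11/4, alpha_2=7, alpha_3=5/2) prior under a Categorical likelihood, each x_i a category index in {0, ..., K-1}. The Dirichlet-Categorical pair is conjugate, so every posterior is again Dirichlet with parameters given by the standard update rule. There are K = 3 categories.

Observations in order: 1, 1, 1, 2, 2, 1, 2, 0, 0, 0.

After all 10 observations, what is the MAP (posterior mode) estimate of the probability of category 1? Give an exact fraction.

40/77

obs 1: x=1 → posterior Dirichlet(11/4, 8, 5/2)
obs 2: x=1 → posterior Dirichlet(11/4, 9, 5/2)
obs 3: x=1 → posterior Dirichlet(11/4, 10, 5/2)
obs 4: x=2 → posterior Dirichlet(11/4, 10, 7/2)
obs 5: x=2 → posterior Dirichlet(11/4, 10, 9/2)
obs 6: x=1 → posterior Dirichlet(11/4, 11, 9/2)
obs 7: x=2 → posterior Dirichlet(11/4, 11, 11/2)
obs 8: x=0 → posterior Dirichlet(15/4, 11, 11/2)
obs 9: x=0 → posterior Dirichlet(19/4, 11, 11/2)
obs 10: x=0 → posterior Dirichlet(23/4, 11, 11/2)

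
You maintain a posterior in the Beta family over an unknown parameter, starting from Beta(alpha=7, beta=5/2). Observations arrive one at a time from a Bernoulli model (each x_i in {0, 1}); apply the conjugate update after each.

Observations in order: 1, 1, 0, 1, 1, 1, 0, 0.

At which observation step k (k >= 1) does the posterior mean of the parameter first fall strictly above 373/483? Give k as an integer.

k = 2

obs 1: x=1 → posterior Beta(8, 5/2)
obs 2: x=1 → posterior Beta(9, 5/2)
obs 3: x=0 → posterior Beta(9, 7/2)
obs 4: x=1 → posterior Beta(10, 7/2)
obs 5: x=1 → posterior Beta(11, 7/2)
obs 6: x=1 → posterior Beta(12, 7/2)
obs 7: x=0 → posterior Beta(12, 9/2)
obs 8: x=0 → posterior Beta(12, 11/2)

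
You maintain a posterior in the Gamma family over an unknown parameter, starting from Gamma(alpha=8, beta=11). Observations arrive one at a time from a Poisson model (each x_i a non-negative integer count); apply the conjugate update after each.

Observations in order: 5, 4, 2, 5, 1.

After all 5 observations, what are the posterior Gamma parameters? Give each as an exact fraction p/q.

obs 1: x=5 → posterior Gamma(13, 12)
obs 2: x=4 → posterior Gamma(17, 13)
obs 3: x=2 → posterior Gamma(19, 14)
obs 4: x=5 → posterior Gamma(24, 15)
obs 5: x=1 → posterior Gamma(25, 16)

alpha=25, beta=16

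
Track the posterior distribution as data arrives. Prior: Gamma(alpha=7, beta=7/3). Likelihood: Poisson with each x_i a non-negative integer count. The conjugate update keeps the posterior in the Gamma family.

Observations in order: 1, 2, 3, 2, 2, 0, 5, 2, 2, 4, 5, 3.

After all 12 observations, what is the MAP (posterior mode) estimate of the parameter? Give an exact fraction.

111/43

obs 1: x=1 → posterior Gamma(8, 10/3)
obs 2: x=2 → posterior Gamma(10, 13/3)
obs 3: x=3 → posterior Gamma(13, 16/3)
obs 4: x=2 → posterior Gamma(15, 19/3)
obs 5: x=2 → posterior Gamma(17, 22/3)
obs 6: x=0 → posterior Gamma(17, 25/3)
obs 7: x=5 → posterior Gamma(22, 28/3)
obs 8: x=2 → posterior Gamma(24, 31/3)
obs 9: x=2 → posterior Gamma(26, 34/3)
obs 10: x=4 → posterior Gamma(30, 37/3)
obs 11: x=5 → posterior Gamma(35, 40/3)
obs 12: x=3 → posterior Gamma(38, 43/3)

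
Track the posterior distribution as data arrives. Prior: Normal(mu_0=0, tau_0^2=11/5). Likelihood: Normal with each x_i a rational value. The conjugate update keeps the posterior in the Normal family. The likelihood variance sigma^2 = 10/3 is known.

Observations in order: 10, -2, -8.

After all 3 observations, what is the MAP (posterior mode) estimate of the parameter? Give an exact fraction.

obs 1: x=10 → posterior Normal(330/83, 110/83)
obs 2: x=-2 → posterior Normal(66/29, 55/58)
obs 3: x=-8 → posterior Normal(0, 110/149)

0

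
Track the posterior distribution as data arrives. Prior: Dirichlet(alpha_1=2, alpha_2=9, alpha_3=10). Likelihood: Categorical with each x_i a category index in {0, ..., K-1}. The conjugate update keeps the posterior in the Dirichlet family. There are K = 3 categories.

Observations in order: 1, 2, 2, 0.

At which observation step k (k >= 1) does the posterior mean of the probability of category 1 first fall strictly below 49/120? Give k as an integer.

obs 1: x=1 → posterior Dirichlet(2, 10, 10)
obs 2: x=2 → posterior Dirichlet(2, 10, 11)
obs 3: x=2 → posterior Dirichlet(2, 10, 12)
obs 4: x=0 → posterior Dirichlet(3, 10, 12)

k = 4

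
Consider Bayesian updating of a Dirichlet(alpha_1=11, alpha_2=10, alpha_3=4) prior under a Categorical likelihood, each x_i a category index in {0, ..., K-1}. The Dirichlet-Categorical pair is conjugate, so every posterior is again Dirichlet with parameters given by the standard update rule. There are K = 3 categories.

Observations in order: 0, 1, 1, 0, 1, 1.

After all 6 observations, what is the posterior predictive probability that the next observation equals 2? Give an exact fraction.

obs 1: x=0 → posterior Dirichlet(12, 10, 4)
obs 2: x=1 → posterior Dirichlet(12, 11, 4)
obs 3: x=1 → posterior Dirichlet(12, 12, 4)
obs 4: x=0 → posterior Dirichlet(13, 12, 4)
obs 5: x=1 → posterior Dirichlet(13, 13, 4)
obs 6: x=1 → posterior Dirichlet(13, 14, 4)

4/31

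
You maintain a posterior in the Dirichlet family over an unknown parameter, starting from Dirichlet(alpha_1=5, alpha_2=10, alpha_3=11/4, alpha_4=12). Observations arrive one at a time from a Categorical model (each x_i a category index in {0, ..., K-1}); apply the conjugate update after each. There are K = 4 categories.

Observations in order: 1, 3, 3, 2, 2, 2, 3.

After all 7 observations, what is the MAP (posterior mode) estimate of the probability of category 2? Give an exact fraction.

19/131

obs 1: x=1 → posterior Dirichlet(5, 11, 11/4, 12)
obs 2: x=3 → posterior Dirichlet(5, 11, 11/4, 13)
obs 3: x=3 → posterior Dirichlet(5, 11, 11/4, 14)
obs 4: x=2 → posterior Dirichlet(5, 11, 15/4, 14)
obs 5: x=2 → posterior Dirichlet(5, 11, 19/4, 14)
obs 6: x=2 → posterior Dirichlet(5, 11, 23/4, 14)
obs 7: x=3 → posterior Dirichlet(5, 11, 23/4, 15)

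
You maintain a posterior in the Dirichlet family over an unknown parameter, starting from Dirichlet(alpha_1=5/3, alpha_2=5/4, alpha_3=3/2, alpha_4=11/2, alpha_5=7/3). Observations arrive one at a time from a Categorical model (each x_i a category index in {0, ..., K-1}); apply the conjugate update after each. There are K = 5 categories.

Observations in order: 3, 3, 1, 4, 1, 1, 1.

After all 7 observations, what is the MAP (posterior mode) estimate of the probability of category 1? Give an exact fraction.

17/57

obs 1: x=3 → posterior Dirichlet(5/3, 5/4, 3/2, 13/2, 7/3)
obs 2: x=3 → posterior Dirichlet(5/3, 5/4, 3/2, 15/2, 7/3)
obs 3: x=1 → posterior Dirichlet(5/3, 9/4, 3/2, 15/2, 7/3)
obs 4: x=4 → posterior Dirichlet(5/3, 9/4, 3/2, 15/2, 10/3)
obs 5: x=1 → posterior Dirichlet(5/3, 13/4, 3/2, 15/2, 10/3)
obs 6: x=1 → posterior Dirichlet(5/3, 17/4, 3/2, 15/2, 10/3)
obs 7: x=1 → posterior Dirichlet(5/3, 21/4, 3/2, 15/2, 10/3)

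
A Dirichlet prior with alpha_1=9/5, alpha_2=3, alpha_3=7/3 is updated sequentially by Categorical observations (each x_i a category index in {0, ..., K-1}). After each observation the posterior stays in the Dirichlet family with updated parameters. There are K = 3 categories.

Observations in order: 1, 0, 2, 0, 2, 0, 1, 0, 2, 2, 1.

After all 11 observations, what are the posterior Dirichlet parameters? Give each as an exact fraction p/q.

obs 1: x=1 → posterior Dirichlet(9/5, 4, 7/3)
obs 2: x=0 → posterior Dirichlet(14/5, 4, 7/3)
obs 3: x=2 → posterior Dirichlet(14/5, 4, 10/3)
obs 4: x=0 → posterior Dirichlet(19/5, 4, 10/3)
obs 5: x=2 → posterior Dirichlet(19/5, 4, 13/3)
obs 6: x=0 → posterior Dirichlet(24/5, 4, 13/3)
obs 7: x=1 → posterior Dirichlet(24/5, 5, 13/3)
obs 8: x=0 → posterior Dirichlet(29/5, 5, 13/3)
obs 9: x=2 → posterior Dirichlet(29/5, 5, 16/3)
obs 10: x=2 → posterior Dirichlet(29/5, 5, 19/3)
obs 11: x=1 → posterior Dirichlet(29/5, 6, 19/3)

alpha_1=29/5, alpha_2=6, alpha_3=19/3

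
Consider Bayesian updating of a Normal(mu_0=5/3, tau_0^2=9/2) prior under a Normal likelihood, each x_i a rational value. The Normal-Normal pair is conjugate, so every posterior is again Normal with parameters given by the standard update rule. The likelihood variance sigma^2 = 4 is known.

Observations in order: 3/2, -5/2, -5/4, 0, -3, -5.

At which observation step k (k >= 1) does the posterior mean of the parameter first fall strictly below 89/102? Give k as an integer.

obs 1: x=3/2 → posterior Normal(161/102, 36/17)
obs 2: x=-5/2 → posterior Normal(1/6, 18/13)
obs 3: x=-5/4 → posterior Normal(-83/420, 36/35)
obs 4: x=0 → posterior Normal(-83/528, 9/11)
obs 5: x=-3 → posterior Normal(-407/636, 36/53)
obs 6: x=-5 → posterior Normal(-947/744, 18/31)

k = 2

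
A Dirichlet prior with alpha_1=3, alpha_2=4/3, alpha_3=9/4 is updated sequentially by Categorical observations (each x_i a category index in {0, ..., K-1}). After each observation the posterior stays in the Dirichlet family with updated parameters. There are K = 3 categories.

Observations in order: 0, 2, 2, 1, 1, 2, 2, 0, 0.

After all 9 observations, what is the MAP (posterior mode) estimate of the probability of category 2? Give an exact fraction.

63/151

obs 1: x=0 → posterior Dirichlet(4, 4/3, 9/4)
obs 2: x=2 → posterior Dirichlet(4, 4/3, 13/4)
obs 3: x=2 → posterior Dirichlet(4, 4/3, 17/4)
obs 4: x=1 → posterior Dirichlet(4, 7/3, 17/4)
obs 5: x=1 → posterior Dirichlet(4, 10/3, 17/4)
obs 6: x=2 → posterior Dirichlet(4, 10/3, 21/4)
obs 7: x=2 → posterior Dirichlet(4, 10/3, 25/4)
obs 8: x=0 → posterior Dirichlet(5, 10/3, 25/4)
obs 9: x=0 → posterior Dirichlet(6, 10/3, 25/4)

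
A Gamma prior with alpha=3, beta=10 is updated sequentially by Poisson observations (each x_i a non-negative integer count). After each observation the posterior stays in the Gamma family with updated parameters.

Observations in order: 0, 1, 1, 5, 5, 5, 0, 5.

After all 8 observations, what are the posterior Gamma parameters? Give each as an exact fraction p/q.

alpha=25, beta=18

obs 1: x=0 → posterior Gamma(3, 11)
obs 2: x=1 → posterior Gamma(4, 12)
obs 3: x=1 → posterior Gamma(5, 13)
obs 4: x=5 → posterior Gamma(10, 14)
obs 5: x=5 → posterior Gamma(15, 15)
obs 6: x=5 → posterior Gamma(20, 16)
obs 7: x=0 → posterior Gamma(20, 17)
obs 8: x=5 → posterior Gamma(25, 18)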